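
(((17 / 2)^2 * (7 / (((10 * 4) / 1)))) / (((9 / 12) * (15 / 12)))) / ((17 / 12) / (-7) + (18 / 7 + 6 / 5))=28322 / 7495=3.78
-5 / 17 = -0.29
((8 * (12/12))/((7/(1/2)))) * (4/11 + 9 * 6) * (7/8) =299/11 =27.18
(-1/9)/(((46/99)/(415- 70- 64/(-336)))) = -79739/966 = -82.55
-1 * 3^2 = -9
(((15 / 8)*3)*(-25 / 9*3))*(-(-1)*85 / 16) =-249.02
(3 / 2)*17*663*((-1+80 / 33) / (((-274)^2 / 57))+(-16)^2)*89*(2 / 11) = 636222936303513 / 9084196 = 70036240.55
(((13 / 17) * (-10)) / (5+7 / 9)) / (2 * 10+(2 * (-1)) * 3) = -0.09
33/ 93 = 11/ 31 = 0.35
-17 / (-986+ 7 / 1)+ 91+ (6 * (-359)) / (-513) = 15940048 / 167409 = 95.22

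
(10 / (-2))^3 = -125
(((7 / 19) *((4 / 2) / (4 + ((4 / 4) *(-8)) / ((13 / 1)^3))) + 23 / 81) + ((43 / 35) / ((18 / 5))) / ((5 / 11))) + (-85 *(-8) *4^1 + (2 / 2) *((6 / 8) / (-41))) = 2110598488975 / 775612908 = 2721.20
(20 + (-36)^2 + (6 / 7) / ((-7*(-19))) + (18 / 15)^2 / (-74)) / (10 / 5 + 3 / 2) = 2266590184 / 6028225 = 376.00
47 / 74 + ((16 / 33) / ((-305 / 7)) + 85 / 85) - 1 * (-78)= 59304757 / 744810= 79.62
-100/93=-1.08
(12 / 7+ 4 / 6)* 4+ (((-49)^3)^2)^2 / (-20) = -4023205858991894698421 / 420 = -9579061569028320710.53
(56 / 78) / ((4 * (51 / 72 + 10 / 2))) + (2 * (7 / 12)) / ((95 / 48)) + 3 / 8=1348033 / 1353560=1.00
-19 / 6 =-3.17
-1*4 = -4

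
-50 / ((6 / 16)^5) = -1638400 / 243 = -6742.39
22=22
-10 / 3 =-3.33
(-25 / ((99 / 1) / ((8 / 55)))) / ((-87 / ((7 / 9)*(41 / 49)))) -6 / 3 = -11935978 / 5968809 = -2.00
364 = 364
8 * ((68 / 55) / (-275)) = -544 / 15125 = -0.04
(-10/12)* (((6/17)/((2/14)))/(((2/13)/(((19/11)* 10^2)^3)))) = -1560422500000/22627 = -68962854.11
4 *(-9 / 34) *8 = -8.47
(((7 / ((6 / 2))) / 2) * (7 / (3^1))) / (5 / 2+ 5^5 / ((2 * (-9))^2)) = 882 / 3935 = 0.22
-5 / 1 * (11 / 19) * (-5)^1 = 275 / 19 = 14.47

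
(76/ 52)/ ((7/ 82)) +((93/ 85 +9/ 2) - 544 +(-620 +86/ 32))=-140912827/ 123760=-1138.60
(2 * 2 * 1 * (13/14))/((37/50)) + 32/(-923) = 1191612/239057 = 4.98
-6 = -6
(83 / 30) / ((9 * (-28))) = -83 / 7560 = -0.01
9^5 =59049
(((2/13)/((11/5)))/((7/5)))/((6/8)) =200/3003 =0.07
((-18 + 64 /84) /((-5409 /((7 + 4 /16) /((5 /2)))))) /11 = 5249 /6247395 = 0.00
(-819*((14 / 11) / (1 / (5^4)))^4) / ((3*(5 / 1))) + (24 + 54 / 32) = -5120882812493982549 / 234256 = -21860199151756.98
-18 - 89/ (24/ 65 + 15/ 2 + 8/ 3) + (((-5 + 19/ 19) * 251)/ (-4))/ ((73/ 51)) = 44666253/ 299957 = 148.91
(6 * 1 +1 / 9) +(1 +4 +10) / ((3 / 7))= 370 / 9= 41.11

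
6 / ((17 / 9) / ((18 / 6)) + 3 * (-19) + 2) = -81 / 734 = -0.11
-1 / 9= -0.11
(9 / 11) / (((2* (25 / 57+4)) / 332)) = 85158 / 2783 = 30.60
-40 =-40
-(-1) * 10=10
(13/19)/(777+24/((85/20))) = 221/252795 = 0.00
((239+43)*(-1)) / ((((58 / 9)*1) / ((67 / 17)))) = -85023 / 493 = -172.46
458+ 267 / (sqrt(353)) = 267 * sqrt(353) / 353+ 458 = 472.21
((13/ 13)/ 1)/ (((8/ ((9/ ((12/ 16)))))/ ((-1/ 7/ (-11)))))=3/ 154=0.02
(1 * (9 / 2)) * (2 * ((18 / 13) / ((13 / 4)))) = 648 / 169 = 3.83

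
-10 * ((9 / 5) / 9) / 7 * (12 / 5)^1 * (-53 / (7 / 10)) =2544 / 49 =51.92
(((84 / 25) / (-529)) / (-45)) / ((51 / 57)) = 532 / 3372375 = 0.00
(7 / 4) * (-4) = -7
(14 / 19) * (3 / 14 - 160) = -2237 / 19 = -117.74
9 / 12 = 3 / 4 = 0.75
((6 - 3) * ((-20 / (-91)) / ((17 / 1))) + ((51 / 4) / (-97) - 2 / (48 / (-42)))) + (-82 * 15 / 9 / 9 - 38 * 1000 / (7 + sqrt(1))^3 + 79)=-1134004415 / 129650976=-8.75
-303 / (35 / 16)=-4848 / 35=-138.51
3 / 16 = 0.19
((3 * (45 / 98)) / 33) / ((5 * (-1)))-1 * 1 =-1087 / 1078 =-1.01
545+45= 590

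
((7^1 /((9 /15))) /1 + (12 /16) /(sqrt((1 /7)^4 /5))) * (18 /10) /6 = 7 /2 + 441 * sqrt(5) /40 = 28.15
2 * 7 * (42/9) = 196/3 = 65.33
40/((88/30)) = 13.64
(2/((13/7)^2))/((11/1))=98/1859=0.05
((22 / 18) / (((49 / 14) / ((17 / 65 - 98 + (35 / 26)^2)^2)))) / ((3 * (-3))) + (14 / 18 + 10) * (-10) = -167272855219 / 359868600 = -464.82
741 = 741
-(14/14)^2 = -1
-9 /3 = -3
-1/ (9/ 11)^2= -121/ 81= -1.49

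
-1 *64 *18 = -1152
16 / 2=8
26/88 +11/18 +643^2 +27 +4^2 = 163743191/396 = 413492.91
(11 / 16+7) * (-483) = -3713.06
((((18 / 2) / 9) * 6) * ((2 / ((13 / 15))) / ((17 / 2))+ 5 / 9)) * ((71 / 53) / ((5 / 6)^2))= 560616 / 58565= 9.57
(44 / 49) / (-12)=-0.07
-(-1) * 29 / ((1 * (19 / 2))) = 58 / 19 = 3.05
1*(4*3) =12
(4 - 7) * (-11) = 33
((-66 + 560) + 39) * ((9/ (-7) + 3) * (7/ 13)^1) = 492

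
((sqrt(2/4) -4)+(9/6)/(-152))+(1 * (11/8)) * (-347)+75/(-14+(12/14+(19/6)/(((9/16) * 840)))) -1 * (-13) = -5364516433/11321264+sqrt(2)/2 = -473.14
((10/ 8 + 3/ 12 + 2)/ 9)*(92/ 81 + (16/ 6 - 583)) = -328405/ 1458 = -225.24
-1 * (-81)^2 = -6561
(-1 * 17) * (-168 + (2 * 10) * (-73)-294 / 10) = 140879 / 5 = 28175.80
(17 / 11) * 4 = 68 / 11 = 6.18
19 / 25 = 0.76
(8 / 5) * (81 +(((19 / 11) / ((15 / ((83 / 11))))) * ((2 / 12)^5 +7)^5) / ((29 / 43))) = 1121592122959959368853122527 / 32250607983951504998400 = 34777.39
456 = 456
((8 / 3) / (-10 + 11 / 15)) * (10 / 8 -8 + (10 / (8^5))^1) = 552935 / 284672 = 1.94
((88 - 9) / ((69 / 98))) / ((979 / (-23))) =-7742 / 2937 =-2.64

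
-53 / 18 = -2.94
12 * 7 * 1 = 84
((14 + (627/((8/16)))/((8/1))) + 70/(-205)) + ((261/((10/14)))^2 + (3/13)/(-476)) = 423970068941/3171350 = 133687.57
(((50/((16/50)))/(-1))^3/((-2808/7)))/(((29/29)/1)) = 1708984375/179712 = 9509.57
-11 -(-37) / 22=-205 / 22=-9.32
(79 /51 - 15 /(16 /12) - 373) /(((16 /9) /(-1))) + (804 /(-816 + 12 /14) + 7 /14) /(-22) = 2450353793 /11381568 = 215.29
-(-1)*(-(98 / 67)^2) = -9604 / 4489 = -2.14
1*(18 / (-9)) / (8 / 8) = -2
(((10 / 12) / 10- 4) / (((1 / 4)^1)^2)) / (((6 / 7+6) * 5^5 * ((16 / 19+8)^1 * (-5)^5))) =893 / 8437500000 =0.00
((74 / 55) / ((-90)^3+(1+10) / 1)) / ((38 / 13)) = -481 / 761793505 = -0.00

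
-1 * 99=-99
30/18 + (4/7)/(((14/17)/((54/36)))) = 398/147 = 2.71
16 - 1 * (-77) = 93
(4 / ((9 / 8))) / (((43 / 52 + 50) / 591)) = 327808 / 7929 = 41.34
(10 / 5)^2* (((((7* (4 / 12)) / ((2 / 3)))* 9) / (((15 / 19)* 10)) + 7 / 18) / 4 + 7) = 29141 / 900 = 32.38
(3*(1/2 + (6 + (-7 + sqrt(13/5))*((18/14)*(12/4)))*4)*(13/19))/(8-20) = 2171/152-351*sqrt(65)/665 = 10.03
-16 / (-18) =8 / 9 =0.89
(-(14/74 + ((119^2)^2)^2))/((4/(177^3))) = -2062705482784654513093323/37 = -55748796832017689543062.78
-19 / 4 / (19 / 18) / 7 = -9 / 14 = -0.64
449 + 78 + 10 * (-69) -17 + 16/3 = -524/3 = -174.67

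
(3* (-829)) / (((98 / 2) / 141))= -350667 / 49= -7156.47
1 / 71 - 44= -3123 / 71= -43.99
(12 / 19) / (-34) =-6 / 323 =-0.02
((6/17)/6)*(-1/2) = -0.03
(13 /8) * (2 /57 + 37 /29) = 2.13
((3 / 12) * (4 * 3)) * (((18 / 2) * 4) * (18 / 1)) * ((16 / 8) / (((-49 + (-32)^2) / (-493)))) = -638928 / 325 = -1965.93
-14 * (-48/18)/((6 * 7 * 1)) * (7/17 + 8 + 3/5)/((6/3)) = 3064/765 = 4.01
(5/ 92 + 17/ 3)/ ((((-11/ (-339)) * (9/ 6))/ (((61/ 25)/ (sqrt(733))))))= 10884047 * sqrt(733)/ 27817350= 10.59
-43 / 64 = -0.67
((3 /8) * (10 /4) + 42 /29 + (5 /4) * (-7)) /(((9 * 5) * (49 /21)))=-0.06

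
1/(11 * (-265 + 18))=-1/2717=-0.00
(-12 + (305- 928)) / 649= -635 / 649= -0.98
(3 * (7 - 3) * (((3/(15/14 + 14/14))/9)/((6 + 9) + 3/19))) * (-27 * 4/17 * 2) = -798/493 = -1.62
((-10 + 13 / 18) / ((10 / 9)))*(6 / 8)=-501 / 80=-6.26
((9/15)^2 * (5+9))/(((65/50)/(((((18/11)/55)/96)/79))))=189/12426700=0.00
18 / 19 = 0.95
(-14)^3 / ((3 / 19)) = -17378.67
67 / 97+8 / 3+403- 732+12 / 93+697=3351179 / 9021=371.49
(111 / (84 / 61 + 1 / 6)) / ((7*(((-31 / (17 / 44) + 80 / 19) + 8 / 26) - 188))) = -28431429 / 729926890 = -0.04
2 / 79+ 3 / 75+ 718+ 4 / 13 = 18444227 / 25675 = 718.37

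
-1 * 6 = -6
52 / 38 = 26 / 19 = 1.37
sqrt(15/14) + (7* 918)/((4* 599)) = sqrt(210)/14 + 3213/1198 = 3.72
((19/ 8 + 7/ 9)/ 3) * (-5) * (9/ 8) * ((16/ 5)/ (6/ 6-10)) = 227/ 108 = 2.10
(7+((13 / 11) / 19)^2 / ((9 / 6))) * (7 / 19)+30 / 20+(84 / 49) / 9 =4.27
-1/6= -0.17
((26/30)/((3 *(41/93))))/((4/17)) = 6851/2460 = 2.78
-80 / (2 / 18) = -720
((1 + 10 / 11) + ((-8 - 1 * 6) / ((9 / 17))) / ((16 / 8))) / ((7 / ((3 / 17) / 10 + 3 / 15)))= -592 / 1683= -0.35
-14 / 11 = -1.27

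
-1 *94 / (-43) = 94 / 43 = 2.19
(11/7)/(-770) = -1/490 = -0.00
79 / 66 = 1.20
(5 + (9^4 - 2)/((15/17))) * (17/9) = 1896826/135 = 14050.56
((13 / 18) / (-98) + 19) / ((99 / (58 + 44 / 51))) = 50288003 / 4453218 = 11.29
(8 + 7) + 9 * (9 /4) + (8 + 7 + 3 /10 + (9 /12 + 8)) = 593 /10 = 59.30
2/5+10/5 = 12/5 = 2.40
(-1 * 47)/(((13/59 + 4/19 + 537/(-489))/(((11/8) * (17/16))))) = 1605952447/15607040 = 102.90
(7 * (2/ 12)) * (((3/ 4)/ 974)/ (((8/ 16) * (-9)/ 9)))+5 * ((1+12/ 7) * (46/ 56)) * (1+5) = 12768797/ 190904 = 66.89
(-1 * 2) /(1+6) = -2 /7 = -0.29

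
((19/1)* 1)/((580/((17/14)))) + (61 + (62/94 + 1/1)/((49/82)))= 170485907/2671480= 63.82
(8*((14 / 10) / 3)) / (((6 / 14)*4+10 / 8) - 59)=-1568 / 23535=-0.07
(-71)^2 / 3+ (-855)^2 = 2198116 / 3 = 732705.33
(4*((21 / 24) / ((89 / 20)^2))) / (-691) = -1400 / 5473411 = -0.00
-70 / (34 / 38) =-1330 / 17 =-78.24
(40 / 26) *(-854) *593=-10128440 / 13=-779110.77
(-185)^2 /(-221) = -34225 /221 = -154.86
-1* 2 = -2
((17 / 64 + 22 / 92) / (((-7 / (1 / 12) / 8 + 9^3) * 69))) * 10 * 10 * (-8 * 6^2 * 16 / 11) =-1188800 / 2787301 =-0.43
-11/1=-11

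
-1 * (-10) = 10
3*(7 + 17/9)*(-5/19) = -400/57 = -7.02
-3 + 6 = 3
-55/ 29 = -1.90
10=10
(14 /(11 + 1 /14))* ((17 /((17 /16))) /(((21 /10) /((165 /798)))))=3520 /1767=1.99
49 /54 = 0.91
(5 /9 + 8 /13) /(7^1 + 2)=137 /1053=0.13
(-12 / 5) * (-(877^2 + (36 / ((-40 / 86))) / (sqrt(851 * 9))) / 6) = 1538258 / 5 - 258 * sqrt(851) / 21275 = 307651.25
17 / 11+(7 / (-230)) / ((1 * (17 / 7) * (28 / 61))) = 261183 / 172040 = 1.52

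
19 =19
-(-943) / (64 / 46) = 21689 / 32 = 677.78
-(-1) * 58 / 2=29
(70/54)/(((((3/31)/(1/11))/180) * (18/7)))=75950/891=85.24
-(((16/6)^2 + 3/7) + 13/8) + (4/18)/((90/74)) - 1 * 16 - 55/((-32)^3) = -2320600811/92897280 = -24.98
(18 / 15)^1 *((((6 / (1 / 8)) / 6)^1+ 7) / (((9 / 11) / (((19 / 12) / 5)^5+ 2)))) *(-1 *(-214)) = 1833384768523 / 194400000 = 9430.99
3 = 3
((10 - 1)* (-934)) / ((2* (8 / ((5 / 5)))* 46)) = -11.42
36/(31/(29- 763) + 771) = 26424/565883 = 0.05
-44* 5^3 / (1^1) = -5500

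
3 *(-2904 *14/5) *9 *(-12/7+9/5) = -470448/25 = -18817.92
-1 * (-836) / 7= 836 / 7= 119.43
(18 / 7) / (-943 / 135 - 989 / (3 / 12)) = -2430 / 3745021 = -0.00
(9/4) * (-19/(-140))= 171/560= 0.31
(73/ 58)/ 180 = 73/ 10440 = 0.01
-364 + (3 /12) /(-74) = -107745 /296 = -364.00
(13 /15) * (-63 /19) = -273 /95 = -2.87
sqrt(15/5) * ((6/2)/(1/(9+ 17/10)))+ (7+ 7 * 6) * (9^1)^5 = 321 * sqrt(3)/10+ 2893401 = 2893456.60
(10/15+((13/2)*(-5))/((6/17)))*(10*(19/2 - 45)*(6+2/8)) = 9735875/48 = 202830.73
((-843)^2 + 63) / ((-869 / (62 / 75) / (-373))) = 5478641904 / 21725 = 252181.45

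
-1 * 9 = -9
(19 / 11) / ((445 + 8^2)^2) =19 / 2849891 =0.00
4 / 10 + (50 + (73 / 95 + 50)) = 9611 / 95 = 101.17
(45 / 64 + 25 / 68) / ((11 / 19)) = 1.85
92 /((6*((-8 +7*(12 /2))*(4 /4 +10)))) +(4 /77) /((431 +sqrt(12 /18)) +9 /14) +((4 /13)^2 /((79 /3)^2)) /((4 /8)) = 2683126187679653 /64822927076817195- 112*sqrt(6) /1205084705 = 0.04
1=1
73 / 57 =1.28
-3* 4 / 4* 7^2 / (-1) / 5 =147 / 5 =29.40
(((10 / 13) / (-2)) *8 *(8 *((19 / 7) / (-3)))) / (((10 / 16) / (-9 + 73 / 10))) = -82688 / 1365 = -60.58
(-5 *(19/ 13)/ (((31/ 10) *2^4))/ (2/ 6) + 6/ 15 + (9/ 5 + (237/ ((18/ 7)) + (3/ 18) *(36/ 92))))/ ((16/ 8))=104543071/ 2224560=46.99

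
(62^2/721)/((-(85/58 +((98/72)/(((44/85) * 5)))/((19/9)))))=-372775744/119885717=-3.11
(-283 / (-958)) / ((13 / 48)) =1.09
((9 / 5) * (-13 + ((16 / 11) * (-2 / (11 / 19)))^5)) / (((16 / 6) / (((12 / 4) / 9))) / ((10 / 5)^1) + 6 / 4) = -1501583076730458 / 1426558353055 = -1052.59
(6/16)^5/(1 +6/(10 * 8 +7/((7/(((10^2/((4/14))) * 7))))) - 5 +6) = 307395/83001344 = 0.00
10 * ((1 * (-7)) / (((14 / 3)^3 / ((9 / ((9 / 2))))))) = -135 / 98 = -1.38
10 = 10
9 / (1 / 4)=36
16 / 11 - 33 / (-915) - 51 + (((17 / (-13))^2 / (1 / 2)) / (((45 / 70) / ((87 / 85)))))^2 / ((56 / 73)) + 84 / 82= -1738129379872 / 176791875975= -9.83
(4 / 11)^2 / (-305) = -16 / 36905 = -0.00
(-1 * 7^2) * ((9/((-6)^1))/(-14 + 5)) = -49/6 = -8.17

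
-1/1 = -1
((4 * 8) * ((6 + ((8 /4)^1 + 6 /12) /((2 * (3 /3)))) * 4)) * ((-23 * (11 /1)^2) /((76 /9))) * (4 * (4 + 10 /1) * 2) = -650821248 /19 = -34253749.89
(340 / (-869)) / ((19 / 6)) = -2040 / 16511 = -0.12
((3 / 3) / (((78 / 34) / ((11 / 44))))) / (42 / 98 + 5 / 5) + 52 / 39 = 733 / 520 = 1.41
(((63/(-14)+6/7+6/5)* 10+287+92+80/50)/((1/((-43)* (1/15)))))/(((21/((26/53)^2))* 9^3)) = -362361688/22576565025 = -0.02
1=1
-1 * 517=-517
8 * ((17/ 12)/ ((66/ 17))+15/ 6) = 2269/ 99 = 22.92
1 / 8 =0.12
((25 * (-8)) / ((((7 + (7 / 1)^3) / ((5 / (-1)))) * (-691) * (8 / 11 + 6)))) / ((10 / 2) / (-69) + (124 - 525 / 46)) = -15180 / 2778851663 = -0.00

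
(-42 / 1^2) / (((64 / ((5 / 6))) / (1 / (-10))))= 7 / 128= 0.05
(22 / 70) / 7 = 11 / 245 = 0.04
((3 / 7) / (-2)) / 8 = -3 / 112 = -0.03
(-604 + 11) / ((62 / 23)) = -13639 / 62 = -219.98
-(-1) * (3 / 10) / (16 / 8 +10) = 1 / 40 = 0.02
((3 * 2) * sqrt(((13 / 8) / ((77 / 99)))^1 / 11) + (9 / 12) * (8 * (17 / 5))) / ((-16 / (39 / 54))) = -221 / 240-13 * sqrt(2002) / 4928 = -1.04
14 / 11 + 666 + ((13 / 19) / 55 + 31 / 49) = 34200732 / 51205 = 667.92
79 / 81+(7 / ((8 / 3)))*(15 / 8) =30571 / 5184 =5.90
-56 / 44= -1.27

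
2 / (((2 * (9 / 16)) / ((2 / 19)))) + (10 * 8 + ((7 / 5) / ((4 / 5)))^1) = 56045 / 684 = 81.94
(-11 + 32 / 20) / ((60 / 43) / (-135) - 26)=18189 / 50330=0.36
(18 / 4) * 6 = 27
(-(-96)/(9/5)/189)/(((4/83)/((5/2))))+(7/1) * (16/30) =52084/2835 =18.37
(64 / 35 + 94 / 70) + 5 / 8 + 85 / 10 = 3443 / 280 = 12.30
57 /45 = 1.27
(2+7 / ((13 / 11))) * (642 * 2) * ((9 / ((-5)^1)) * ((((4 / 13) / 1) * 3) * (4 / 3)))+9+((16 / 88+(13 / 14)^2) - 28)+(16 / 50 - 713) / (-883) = -181415559705007 / 8043335300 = -22554.77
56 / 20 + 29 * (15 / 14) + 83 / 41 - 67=-89269 / 2870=-31.10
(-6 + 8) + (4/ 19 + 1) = 61/ 19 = 3.21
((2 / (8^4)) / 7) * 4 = 1 / 3584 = 0.00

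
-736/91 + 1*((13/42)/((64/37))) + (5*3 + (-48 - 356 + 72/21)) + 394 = 18157/34944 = 0.52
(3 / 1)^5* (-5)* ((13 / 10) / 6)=-1053 / 4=-263.25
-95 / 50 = -19 / 10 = -1.90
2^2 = 4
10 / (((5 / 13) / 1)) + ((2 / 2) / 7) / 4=729 / 28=26.04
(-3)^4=81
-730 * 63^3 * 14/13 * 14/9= -3975191640/13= -305783972.31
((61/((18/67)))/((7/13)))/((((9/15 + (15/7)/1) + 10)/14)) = 1859585/4014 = 463.27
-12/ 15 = -4/ 5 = -0.80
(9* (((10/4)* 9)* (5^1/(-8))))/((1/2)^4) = -2025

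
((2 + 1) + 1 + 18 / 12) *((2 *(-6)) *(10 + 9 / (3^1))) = -858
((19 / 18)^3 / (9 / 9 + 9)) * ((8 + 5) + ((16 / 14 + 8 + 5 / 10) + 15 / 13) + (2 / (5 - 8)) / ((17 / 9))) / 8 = 99503513 / 288707328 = 0.34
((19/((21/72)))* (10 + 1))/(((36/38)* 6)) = 7942/63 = 126.06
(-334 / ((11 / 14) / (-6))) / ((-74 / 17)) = -585.94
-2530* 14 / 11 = -3220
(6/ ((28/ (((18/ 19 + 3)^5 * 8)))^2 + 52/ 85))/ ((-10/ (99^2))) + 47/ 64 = -144108626543715066347083049/ 14993237015654335886912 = -9611.58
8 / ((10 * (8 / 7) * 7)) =1 / 10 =0.10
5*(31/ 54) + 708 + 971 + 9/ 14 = 317995/ 189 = 1682.51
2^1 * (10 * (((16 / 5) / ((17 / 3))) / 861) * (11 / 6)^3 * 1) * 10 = 106480 / 131733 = 0.81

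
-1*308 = -308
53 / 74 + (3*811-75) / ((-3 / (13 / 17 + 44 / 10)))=-25529491 / 6290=-4058.74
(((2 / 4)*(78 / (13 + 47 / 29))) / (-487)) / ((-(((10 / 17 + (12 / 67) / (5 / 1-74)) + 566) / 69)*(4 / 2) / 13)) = 26577039879 / 6129738343744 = 0.00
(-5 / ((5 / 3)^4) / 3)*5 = -27 / 25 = -1.08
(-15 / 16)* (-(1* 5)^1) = 75 / 16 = 4.69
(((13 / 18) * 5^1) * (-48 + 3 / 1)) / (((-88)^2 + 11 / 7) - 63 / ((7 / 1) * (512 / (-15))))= -582400 / 27761073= -0.02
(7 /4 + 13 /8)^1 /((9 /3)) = 9 /8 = 1.12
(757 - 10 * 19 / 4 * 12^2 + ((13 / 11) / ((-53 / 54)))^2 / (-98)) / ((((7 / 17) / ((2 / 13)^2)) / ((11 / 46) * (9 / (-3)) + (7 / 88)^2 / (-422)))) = 92869220463279256595 / 370223152121831008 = 250.85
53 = 53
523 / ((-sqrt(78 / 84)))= -523 * sqrt(182) / 13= -542.74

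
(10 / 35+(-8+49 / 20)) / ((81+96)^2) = -737 / 4386060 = -0.00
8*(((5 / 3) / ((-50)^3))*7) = -7 / 9375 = -0.00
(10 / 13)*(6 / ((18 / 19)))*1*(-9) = -570 / 13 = -43.85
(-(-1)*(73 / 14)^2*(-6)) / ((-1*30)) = 5329 / 980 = 5.44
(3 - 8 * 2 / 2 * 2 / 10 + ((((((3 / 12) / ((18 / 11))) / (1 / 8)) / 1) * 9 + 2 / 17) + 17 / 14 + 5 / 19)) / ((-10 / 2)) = -2.80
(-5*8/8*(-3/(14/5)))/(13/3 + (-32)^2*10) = 225/430262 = 0.00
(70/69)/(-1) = -70/69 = -1.01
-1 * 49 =-49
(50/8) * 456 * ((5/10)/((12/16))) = 1900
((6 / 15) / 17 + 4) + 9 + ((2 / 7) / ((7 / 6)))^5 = 312721251363 / 24010396165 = 13.02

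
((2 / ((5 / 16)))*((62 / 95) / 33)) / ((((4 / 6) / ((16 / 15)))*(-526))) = -7936 / 20612625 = -0.00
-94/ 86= -47/ 43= -1.09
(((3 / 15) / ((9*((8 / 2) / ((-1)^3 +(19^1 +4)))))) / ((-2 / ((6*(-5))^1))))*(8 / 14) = 22 / 21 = 1.05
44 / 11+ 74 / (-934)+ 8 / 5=12891 / 2335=5.52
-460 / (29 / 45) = -20700 / 29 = -713.79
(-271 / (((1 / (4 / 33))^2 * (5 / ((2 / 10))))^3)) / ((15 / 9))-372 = -12511095950797516 / 33631978359375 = -372.00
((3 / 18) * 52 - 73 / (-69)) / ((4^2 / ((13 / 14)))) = 8723 / 15456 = 0.56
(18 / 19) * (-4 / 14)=-0.27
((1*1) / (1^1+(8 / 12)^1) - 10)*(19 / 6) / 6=-893 / 180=-4.96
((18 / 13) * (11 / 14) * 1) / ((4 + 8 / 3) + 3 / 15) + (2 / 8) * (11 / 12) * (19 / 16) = 3099437 / 7198464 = 0.43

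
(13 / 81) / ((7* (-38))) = -13 / 21546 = -0.00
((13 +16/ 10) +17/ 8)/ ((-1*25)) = -669/ 1000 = -0.67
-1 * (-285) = 285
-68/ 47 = -1.45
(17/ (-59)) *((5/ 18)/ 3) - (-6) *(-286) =-1716.03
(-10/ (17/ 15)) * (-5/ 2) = 375/ 17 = 22.06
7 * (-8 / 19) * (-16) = 896 / 19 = 47.16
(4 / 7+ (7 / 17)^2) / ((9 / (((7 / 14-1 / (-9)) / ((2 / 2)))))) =16489 / 327726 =0.05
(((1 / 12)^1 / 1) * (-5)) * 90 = -75 / 2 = -37.50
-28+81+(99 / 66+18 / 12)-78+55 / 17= -319 / 17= -18.76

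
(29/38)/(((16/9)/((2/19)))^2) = 2349/877952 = 0.00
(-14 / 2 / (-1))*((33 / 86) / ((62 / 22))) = 2541 / 2666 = 0.95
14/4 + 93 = 193/2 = 96.50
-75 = -75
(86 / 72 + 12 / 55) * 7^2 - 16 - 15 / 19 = 1972387 / 37620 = 52.43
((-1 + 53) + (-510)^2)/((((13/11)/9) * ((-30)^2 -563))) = 25755048/4381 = 5878.81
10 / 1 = 10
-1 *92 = -92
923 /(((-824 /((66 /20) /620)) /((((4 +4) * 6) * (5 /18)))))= -10153 /127720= -0.08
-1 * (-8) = 8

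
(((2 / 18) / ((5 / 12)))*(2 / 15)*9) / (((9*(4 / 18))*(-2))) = -0.08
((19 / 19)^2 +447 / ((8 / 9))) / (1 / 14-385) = -28217 / 21556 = -1.31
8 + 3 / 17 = 139 / 17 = 8.18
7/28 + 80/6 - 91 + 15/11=-10039/132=-76.05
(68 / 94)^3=39304 / 103823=0.38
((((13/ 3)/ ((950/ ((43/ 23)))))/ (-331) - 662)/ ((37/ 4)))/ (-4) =14363447659/ 802790850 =17.89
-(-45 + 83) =-38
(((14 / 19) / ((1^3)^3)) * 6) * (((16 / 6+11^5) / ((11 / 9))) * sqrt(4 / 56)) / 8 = 4348449 * sqrt(14) / 836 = 19462.21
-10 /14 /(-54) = 5 /378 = 0.01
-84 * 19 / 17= -1596 / 17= -93.88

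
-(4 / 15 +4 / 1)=-64 / 15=-4.27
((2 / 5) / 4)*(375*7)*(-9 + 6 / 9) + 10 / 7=-30605 / 14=-2186.07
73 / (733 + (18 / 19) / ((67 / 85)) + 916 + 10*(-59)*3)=-92929 / 152503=-0.61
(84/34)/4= 21/34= 0.62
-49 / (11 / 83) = -4067 / 11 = -369.73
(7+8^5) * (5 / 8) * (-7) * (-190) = 108976875 / 4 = 27244218.75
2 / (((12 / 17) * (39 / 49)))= 833 / 234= 3.56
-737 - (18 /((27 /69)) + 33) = -816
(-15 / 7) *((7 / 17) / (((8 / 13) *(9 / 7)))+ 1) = -9305 / 2856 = -3.26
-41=-41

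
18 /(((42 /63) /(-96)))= -2592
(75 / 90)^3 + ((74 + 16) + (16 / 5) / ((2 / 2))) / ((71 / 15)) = 310843 / 15336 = 20.27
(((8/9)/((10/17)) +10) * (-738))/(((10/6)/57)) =-7263396/25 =-290535.84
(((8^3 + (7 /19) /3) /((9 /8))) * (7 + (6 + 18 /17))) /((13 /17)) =55813192 /6669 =8369.05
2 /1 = 2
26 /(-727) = -26 /727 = -0.04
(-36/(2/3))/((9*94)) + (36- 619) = -27404/47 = -583.06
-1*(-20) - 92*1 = -72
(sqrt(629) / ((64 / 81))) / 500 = 81 * sqrt(629) / 32000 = 0.06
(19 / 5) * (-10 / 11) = -38 / 11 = -3.45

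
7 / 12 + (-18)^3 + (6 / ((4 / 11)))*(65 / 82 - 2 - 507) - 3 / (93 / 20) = -54211261 / 3813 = -14217.48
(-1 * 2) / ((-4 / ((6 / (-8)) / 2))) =-3 / 16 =-0.19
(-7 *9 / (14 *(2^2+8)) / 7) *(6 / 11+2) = -3 / 22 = -0.14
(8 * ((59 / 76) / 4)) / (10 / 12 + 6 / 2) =177 / 437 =0.41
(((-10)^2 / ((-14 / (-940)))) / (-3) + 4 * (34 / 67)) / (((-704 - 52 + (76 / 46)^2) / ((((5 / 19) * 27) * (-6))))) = -5617046844 / 44385691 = -126.55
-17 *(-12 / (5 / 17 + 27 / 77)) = 66759 / 211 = 316.39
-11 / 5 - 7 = -46 / 5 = -9.20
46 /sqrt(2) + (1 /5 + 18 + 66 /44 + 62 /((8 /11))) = 23 * sqrt(2) + 2099 /20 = 137.48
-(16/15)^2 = -256/225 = -1.14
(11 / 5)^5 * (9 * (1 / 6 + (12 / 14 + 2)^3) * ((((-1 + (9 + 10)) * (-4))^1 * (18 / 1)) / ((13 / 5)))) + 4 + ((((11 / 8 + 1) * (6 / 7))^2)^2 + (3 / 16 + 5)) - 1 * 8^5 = -27286112510084339 / 4994080000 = -5463691.51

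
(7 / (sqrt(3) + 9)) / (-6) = -7 / 52 + 7 * sqrt(3) / 468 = -0.11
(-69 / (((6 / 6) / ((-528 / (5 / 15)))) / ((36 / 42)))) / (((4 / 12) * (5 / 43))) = 84595104 / 35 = 2417002.97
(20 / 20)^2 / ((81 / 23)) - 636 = -51493 / 81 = -635.72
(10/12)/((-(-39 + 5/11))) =0.02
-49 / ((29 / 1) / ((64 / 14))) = -224 / 29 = -7.72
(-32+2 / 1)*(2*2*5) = -600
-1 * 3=-3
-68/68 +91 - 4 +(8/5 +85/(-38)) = 16219/190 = 85.36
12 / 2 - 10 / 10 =5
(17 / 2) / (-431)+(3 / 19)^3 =-93329 / 5912458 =-0.02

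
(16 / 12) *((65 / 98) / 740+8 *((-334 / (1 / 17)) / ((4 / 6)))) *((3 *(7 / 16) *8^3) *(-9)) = 142307212464 / 259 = 549448696.77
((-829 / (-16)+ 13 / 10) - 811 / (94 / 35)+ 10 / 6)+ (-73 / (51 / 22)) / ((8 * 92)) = -181735081 / 735080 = -247.23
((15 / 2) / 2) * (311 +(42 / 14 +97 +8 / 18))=18515 / 12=1542.92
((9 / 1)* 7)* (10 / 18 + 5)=350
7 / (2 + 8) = 7 / 10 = 0.70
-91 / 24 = -3.79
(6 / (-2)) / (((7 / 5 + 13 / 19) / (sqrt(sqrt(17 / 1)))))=-95*17^(1 / 4) / 66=-2.92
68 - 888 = -820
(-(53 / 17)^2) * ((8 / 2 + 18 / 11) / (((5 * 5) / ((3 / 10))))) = -261237 / 397375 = -0.66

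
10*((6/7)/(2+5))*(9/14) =270/343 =0.79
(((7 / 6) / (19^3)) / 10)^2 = 49 / 169365171600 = 0.00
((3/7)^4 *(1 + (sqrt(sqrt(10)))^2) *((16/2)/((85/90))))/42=1944/285719 + 1944 *sqrt(10)/285719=0.03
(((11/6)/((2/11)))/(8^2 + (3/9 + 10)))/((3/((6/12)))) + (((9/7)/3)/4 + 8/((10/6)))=923441/187320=4.93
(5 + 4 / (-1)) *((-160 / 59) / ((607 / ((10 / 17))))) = -1600 / 608821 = -0.00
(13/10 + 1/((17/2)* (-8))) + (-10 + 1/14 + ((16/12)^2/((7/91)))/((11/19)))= 7369231/235620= 31.28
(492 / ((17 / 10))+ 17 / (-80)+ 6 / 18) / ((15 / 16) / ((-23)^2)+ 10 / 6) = 624903997 / 3601025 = 173.54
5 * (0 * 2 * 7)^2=0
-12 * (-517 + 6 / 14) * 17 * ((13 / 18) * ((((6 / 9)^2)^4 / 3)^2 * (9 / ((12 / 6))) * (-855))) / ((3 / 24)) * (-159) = 2109551285370880 / 33480783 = 63007824.08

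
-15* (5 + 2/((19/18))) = -1965/19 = -103.42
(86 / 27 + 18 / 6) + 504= 13775 / 27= 510.19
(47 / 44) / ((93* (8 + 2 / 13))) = 611 / 433752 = 0.00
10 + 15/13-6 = 5.15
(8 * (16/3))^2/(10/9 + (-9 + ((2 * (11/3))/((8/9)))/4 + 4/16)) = -262144/803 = -326.46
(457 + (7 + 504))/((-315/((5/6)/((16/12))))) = -121/63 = -1.92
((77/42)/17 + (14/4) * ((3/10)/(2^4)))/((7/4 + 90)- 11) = 149/69360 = 0.00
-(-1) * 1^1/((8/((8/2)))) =1/2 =0.50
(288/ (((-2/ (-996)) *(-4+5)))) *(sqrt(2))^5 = 811328.66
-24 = -24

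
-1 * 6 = -6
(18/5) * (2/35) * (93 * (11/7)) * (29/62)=17226/1225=14.06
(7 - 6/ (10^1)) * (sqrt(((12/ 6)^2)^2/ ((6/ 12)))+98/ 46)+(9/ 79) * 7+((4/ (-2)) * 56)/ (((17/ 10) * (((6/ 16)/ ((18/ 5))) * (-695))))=65873171/ 4293571+128 * sqrt(2)/ 5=51.55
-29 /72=-0.40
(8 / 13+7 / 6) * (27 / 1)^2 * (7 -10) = -101331 / 26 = -3897.35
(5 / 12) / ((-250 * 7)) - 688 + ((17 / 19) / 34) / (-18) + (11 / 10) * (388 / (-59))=-9819924733 / 14124600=-695.24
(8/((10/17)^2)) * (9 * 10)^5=136521288000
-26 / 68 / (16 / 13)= -169 / 544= -0.31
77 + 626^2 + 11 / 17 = 6663212 / 17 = 391953.65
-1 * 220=-220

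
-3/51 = -1/17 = -0.06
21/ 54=7/ 18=0.39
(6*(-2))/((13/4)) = -48/13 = -3.69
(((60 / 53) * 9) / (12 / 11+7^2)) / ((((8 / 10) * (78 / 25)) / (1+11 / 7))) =556875 / 2657473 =0.21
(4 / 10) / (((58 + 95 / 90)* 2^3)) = 9 / 10630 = 0.00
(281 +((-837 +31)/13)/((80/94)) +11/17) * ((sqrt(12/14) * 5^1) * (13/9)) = 1396.12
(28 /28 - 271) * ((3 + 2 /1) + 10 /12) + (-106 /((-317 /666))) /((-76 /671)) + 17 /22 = -469129097 /132506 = -3540.44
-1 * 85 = -85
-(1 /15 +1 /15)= -2 /15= -0.13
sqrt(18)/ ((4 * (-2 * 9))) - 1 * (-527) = 527 - sqrt(2)/ 24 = 526.94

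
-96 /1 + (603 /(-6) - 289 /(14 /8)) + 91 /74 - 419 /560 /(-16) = -17066951 /47360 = -360.37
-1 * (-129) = 129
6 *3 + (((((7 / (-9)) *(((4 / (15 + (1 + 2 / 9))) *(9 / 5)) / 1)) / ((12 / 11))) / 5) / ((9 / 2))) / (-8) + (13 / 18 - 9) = 1277731 / 131400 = 9.72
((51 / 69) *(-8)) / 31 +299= 213051 / 713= 298.81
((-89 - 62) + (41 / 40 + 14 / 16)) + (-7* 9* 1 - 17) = -2291 / 10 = -229.10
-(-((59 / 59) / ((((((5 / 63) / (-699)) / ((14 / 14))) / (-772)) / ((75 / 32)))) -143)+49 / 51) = 6501784129 / 408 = 15935745.41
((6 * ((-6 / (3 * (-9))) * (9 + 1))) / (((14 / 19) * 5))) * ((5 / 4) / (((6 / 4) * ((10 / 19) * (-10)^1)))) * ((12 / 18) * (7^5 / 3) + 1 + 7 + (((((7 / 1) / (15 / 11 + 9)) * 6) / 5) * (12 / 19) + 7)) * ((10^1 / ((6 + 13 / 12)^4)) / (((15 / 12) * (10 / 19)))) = -12.98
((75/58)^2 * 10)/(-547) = -28125/920054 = -0.03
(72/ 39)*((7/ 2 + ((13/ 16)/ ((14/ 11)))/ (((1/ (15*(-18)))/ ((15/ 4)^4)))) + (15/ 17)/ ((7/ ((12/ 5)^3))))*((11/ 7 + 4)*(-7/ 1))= 3737657316249/ 1523200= 2453819.14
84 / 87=28 / 29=0.97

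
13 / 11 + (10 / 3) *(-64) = -7001 / 33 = -212.15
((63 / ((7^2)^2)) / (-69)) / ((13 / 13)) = -3 / 7889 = -0.00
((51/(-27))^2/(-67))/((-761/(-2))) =-578/4129947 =-0.00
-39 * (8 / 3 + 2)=-182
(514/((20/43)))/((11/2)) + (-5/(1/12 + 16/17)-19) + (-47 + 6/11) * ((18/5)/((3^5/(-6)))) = 1703962/9405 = 181.18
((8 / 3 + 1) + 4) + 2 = 29 / 3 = 9.67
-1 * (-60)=60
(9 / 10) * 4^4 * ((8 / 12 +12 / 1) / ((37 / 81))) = 1181952 / 185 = 6388.93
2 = 2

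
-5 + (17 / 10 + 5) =1.70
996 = 996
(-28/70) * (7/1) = -14/5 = -2.80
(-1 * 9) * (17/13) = -153/13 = -11.77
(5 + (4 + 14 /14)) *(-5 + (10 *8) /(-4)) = -250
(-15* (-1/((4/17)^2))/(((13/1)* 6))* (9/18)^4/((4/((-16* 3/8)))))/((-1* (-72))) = -0.00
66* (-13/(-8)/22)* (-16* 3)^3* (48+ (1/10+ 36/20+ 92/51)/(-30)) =-10970084736/425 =-25811964.08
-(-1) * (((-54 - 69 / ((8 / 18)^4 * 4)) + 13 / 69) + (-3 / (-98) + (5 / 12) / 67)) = -115024601851 / 231963648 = -495.87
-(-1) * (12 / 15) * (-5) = -4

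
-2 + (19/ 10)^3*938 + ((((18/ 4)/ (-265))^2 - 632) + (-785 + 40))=5054.74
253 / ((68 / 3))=759 / 68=11.16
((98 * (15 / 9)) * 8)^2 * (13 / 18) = 99881600 / 81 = 1233106.17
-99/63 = -11/7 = -1.57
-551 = -551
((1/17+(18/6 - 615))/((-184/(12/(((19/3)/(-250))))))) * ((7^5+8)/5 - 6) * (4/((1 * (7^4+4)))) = -31430583900/3573349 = -8795.83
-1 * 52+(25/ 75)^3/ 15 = -21059/ 405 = -52.00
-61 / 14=-4.36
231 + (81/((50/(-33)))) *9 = -12507/50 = -250.14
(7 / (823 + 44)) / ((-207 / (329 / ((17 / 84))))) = -64484 / 1016991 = -0.06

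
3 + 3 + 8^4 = 4102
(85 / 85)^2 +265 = 266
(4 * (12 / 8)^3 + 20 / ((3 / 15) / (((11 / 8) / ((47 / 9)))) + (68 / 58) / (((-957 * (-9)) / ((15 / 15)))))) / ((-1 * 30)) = -12595581 / 9488180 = -1.33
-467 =-467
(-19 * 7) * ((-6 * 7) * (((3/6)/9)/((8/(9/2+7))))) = 21413/48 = 446.10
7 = 7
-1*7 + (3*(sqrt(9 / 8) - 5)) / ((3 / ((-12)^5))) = 1244153 - 186624*sqrt(2) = 980226.81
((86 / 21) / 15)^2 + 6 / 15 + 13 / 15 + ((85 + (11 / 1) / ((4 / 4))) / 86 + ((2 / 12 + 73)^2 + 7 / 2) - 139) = 89093611357 / 17066700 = 5220.32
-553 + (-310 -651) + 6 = -1508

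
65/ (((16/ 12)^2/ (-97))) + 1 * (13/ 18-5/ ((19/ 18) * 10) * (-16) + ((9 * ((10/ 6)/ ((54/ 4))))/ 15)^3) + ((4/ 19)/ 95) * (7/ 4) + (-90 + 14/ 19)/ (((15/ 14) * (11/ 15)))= -22834728138589/ 6252895440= -3651.86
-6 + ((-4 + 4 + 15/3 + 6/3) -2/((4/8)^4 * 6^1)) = -13/3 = -4.33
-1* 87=-87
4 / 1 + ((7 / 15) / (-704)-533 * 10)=-56242567 / 10560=-5326.00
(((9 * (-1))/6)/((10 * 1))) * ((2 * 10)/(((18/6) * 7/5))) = -5/7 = -0.71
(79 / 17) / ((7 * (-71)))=-0.01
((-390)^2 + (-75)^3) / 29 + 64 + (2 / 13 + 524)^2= 1301208973 / 4901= 265498.67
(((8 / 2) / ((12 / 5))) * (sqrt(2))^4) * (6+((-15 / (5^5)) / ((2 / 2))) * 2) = 4992 / 125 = 39.94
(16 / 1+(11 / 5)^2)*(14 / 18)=3647 / 225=16.21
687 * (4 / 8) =687 / 2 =343.50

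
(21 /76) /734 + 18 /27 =111631 /167352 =0.67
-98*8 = -784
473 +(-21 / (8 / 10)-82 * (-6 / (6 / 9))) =4739 / 4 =1184.75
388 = 388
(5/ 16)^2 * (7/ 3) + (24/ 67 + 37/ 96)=16663/ 17152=0.97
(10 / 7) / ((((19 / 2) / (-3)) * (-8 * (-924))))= -5 / 81928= -0.00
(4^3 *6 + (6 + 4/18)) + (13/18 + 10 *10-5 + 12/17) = 148915/306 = 486.65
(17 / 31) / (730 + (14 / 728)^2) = 2704 / 3599503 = 0.00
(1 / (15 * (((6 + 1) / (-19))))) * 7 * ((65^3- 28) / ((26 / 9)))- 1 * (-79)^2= -16463359 / 130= -126641.22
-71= -71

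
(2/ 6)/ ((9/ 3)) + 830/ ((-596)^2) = 181343/ 1598472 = 0.11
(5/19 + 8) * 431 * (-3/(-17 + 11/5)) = 1015005/1406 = 721.91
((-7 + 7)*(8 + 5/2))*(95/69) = 0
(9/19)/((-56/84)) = -27/38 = -0.71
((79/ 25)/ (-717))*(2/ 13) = -158/ 233025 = -0.00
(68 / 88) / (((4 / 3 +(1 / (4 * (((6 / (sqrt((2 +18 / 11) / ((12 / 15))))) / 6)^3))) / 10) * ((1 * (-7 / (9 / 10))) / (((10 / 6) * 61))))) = -9034344 / 1153201 +699975 * sqrt(22) / 2306402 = -6.41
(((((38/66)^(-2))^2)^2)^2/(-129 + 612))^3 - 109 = 275702908585178886083323213709400906772289154276836797435680194534409094/100149889356713537660884926277429502213480960504330359279592244802721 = 2752.90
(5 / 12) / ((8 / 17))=85 / 96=0.89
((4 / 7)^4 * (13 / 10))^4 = 7666785058816 / 20770581606000625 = 0.00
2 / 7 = 0.29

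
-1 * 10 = -10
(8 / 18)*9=4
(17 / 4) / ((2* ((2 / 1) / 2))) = 17 / 8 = 2.12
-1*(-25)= 25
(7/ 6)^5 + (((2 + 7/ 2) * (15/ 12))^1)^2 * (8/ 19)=3259633/ 147744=22.06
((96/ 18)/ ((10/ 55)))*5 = 440/ 3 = 146.67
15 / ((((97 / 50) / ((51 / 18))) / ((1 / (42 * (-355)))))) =-425 / 289254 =-0.00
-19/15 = -1.27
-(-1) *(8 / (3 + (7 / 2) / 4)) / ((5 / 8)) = 512 / 155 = 3.30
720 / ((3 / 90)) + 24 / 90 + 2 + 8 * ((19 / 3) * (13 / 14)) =21649.31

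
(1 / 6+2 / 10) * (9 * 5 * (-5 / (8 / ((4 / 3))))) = -55 / 4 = -13.75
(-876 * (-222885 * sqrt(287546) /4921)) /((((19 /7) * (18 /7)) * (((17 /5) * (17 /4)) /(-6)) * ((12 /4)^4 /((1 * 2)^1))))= -674928800 * sqrt(287546) /11580519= -31252.42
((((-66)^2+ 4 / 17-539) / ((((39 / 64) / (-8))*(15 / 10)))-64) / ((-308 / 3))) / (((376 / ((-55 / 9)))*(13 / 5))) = -2476850 / 1215279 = -2.04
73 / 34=2.15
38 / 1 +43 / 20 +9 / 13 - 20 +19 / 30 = 16751 / 780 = 21.48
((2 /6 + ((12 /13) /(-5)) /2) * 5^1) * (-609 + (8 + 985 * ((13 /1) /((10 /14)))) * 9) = 2519294 /13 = 193791.85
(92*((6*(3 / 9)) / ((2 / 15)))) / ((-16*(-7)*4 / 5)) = 1725 / 112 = 15.40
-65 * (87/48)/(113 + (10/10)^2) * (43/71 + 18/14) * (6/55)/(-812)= 3055/11633776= 0.00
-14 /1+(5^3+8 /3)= 341 /3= 113.67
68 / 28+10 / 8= 3.68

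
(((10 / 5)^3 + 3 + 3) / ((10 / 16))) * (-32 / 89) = -8.05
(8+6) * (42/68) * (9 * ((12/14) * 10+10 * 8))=117180/17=6892.94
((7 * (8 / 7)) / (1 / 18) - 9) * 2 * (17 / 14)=2295 / 7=327.86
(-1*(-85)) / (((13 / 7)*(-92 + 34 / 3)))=-1785 / 3146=-0.57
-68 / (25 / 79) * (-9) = 48348 / 25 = 1933.92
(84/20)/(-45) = -7/75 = -0.09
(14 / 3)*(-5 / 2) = -35 / 3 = -11.67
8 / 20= 2 / 5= 0.40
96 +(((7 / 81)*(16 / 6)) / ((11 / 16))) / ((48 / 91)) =774920 / 8019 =96.64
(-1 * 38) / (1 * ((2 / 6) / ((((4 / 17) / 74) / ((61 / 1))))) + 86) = -228 / 38885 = -0.01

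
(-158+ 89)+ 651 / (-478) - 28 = -47017 / 478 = -98.36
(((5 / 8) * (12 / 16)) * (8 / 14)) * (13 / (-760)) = -39 / 8512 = -0.00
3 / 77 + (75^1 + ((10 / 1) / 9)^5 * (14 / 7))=356585122 / 4546773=78.43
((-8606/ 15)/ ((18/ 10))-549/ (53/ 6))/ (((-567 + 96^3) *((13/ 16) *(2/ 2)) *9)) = -8720896/ 148033763163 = -0.00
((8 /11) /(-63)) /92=-2 /15939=-0.00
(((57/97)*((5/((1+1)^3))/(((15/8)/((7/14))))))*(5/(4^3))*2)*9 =855/6208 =0.14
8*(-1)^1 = -8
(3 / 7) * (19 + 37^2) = 4164 / 7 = 594.86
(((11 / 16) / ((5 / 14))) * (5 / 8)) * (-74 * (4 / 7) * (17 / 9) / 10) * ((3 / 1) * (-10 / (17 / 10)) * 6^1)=1017.50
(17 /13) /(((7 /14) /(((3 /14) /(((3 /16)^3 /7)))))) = 69632 /117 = 595.15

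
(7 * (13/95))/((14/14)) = 91/95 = 0.96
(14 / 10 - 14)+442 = 2147 / 5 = 429.40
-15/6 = -5/2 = -2.50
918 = 918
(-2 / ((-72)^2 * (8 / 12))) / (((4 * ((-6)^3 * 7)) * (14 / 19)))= 19 / 146313216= 0.00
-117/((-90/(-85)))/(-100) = 221/200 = 1.10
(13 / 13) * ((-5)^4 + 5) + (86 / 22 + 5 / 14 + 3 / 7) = 97743 / 154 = 634.69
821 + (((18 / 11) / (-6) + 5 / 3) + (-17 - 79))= 23971 / 33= 726.39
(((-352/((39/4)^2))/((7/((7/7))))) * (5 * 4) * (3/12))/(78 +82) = -176/10647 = -0.02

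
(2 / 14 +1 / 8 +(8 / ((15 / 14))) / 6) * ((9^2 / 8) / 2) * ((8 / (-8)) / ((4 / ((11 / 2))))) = -377289 / 35840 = -10.53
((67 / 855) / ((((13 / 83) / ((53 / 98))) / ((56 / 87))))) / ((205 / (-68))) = -80167376 / 1387652175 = -0.06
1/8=0.12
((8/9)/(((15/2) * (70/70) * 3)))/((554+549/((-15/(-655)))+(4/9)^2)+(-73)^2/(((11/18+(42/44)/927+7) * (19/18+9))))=224790416/139956072811285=0.00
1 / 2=0.50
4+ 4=8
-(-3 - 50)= 53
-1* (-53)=53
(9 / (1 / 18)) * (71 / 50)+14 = 6101 / 25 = 244.04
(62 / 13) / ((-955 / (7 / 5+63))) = -19964 / 62075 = -0.32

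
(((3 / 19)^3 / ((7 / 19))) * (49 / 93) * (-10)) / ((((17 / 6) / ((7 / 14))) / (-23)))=43470 / 190247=0.23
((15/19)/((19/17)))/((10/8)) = 0.57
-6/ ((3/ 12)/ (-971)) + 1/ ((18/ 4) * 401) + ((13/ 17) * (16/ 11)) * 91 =15795784958/ 674883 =23405.22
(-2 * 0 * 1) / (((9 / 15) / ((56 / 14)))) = 0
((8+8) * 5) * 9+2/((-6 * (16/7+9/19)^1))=792587/1101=719.88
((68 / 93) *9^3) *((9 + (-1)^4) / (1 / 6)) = 991440 / 31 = 31981.94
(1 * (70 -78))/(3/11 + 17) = -44/95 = -0.46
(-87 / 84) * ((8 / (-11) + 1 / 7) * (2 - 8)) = -3915 / 1078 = -3.63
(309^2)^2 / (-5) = -9116621361 / 5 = -1823324272.20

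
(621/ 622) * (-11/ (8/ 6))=-20493/ 2488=-8.24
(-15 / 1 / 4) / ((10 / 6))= -9 / 4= -2.25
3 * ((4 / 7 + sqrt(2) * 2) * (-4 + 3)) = -6 * sqrt(2) - 12 / 7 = -10.20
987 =987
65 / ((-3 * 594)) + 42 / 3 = 24883 / 1782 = 13.96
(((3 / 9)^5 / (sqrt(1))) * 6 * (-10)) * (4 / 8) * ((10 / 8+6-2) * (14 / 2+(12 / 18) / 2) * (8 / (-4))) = 770 / 81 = 9.51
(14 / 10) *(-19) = -133 / 5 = -26.60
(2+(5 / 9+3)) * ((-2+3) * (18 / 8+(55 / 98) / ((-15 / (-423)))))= 29525 / 294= 100.43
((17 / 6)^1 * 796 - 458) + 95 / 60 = 21587 / 12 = 1798.92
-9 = -9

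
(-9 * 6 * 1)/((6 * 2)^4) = -1/384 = -0.00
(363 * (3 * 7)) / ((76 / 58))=221067 / 38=5817.55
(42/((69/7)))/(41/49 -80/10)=-0.59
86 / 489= 0.18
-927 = -927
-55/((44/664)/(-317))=263110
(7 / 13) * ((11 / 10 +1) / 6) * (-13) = -49 / 20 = -2.45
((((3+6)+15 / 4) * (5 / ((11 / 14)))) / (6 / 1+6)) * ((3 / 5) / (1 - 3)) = -357 / 176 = -2.03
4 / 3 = 1.33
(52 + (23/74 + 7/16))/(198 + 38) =31227/139712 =0.22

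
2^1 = 2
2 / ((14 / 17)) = 17 / 7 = 2.43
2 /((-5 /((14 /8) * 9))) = -63 /10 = -6.30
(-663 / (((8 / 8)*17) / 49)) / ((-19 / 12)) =22932 / 19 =1206.95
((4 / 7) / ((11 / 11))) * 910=520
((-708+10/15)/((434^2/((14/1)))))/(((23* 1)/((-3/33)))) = 1061/5105793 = 0.00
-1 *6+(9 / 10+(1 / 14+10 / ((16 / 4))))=-177 / 70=-2.53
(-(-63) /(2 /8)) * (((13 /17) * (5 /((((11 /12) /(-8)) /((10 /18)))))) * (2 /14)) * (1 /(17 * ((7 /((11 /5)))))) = -24960 /2023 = -12.34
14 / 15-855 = -854.07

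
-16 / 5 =-3.20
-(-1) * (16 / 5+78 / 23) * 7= 5306 / 115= 46.14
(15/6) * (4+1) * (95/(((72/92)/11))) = 600875/36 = 16690.97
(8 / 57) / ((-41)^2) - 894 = -894.00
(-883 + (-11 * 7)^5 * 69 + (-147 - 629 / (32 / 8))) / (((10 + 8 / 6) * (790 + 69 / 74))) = -82925039960991 / 3979972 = -20835583.76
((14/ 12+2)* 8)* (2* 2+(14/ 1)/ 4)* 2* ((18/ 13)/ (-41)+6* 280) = 340260360/ 533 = 638387.17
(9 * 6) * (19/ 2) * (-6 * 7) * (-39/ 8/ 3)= 35012.25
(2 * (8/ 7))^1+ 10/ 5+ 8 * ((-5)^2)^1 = 1430/ 7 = 204.29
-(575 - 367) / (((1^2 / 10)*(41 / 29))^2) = -17492800 / 1681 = -10406.19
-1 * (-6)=6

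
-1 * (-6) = 6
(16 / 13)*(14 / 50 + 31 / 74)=10344 / 12025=0.86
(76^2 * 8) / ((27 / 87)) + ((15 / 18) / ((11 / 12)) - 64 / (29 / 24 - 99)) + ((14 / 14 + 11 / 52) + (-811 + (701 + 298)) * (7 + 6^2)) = 1896678814919 / 12082356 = 156979.22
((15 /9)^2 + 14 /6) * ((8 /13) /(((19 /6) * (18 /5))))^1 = 1840 /6669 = 0.28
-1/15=-0.07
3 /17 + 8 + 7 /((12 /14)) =1667 /102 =16.34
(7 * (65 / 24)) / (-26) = -35 / 48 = -0.73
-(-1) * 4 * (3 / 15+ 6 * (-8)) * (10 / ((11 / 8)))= -1390.55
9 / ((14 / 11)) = 99 / 14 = 7.07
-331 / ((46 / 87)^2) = -2505339 / 2116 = -1184.00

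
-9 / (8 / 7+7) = -21 / 19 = -1.11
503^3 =127263527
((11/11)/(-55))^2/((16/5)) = 0.00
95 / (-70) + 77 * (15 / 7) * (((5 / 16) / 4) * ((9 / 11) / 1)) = 4117 / 448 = 9.19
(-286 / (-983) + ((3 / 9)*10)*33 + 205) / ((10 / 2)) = 309931 / 4915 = 63.06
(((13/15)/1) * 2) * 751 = 19526/15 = 1301.73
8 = 8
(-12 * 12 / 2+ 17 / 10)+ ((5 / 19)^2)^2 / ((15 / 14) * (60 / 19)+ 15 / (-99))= -13679376299 / 194589830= -70.30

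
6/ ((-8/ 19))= -57/ 4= -14.25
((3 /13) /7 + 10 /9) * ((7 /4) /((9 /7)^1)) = 6559 /4212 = 1.56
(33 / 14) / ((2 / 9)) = 10.61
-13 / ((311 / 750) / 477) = -4650750 / 311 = -14954.18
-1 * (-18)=18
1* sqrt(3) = sqrt(3) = 1.73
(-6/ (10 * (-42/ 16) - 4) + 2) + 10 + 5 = 2081/ 121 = 17.20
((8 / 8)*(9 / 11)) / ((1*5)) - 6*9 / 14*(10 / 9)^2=-5311 / 1155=-4.60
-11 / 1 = -11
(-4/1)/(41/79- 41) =158/1599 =0.10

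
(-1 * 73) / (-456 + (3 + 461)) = -73 / 8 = -9.12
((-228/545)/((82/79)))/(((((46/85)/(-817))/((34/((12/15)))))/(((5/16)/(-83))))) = -26580420975/273002272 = -97.36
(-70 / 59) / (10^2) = -7 / 590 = -0.01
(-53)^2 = 2809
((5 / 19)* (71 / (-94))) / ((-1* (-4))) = -355 / 7144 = -0.05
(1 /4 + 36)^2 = 21025 /16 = 1314.06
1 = 1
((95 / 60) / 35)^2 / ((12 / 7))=361 / 302400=0.00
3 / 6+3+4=15 / 2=7.50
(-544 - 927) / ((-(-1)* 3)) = -1471 / 3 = -490.33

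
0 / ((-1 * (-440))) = 0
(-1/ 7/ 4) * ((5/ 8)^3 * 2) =-125/ 7168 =-0.02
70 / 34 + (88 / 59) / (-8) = 1878 / 1003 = 1.87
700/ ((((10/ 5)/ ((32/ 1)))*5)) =2240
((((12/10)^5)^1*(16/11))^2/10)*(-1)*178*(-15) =4132984061952/1181640625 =3497.67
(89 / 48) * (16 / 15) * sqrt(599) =89 * sqrt(599) / 45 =48.41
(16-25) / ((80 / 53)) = -5.96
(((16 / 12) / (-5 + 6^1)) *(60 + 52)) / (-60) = -112 / 45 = -2.49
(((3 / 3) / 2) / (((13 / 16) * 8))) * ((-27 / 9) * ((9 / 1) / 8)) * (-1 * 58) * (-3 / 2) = -2349 / 104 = -22.59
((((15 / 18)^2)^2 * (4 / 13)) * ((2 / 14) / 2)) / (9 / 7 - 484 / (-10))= 0.00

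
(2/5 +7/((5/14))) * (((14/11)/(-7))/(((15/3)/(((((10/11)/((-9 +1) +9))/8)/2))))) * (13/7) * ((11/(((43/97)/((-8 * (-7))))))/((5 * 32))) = -1261/1892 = -0.67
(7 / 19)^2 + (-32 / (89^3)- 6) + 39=8432827626 / 254493809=33.14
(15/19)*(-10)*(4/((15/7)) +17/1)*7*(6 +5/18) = -1119265/171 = -6545.41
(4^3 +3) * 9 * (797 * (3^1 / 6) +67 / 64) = 15419313 / 64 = 240926.77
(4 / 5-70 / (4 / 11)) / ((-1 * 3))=639 / 10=63.90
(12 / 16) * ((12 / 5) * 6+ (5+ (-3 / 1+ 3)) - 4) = 231 / 20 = 11.55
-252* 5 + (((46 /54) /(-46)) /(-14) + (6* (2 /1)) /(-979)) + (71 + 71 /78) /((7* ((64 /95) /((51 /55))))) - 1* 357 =-493510526095 /307891584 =-1602.87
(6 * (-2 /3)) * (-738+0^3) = 2952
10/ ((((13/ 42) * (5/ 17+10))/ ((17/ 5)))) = 3468/ 325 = 10.67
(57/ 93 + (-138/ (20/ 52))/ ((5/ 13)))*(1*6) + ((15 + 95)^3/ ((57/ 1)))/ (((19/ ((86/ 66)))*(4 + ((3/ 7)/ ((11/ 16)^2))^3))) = -9540879314886429248/ 1815187104567225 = -5256.14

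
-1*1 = -1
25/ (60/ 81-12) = -675/ 304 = -2.22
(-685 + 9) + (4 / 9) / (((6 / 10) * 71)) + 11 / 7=-9050017 / 13419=-674.42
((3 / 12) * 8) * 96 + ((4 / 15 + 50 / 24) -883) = -13773 / 20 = -688.65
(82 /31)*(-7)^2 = 4018 /31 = 129.61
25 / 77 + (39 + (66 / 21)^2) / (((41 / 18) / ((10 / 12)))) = 402350 / 22099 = 18.21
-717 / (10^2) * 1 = -717 / 100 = -7.17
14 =14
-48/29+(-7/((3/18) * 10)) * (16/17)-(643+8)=-1618539/2465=-656.61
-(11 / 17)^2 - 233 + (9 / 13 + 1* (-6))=-896895 / 3757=-238.73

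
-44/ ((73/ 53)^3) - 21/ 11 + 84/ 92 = -1755331048/ 98421301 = -17.83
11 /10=1.10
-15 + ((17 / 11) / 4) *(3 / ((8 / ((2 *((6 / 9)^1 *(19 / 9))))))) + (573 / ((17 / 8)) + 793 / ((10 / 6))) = 49201151 / 67320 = 730.85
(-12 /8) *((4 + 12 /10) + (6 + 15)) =-393 /10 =-39.30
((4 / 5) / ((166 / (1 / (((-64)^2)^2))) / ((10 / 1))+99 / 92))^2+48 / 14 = 3.43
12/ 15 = 4/ 5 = 0.80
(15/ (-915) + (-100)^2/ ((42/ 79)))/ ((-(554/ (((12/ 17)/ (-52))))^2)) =-72284937/ 6400766020012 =-0.00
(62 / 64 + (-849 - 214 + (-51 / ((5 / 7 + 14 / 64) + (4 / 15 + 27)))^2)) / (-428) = 304169245766785 / 122959291405696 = 2.47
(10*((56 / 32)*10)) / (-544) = -0.32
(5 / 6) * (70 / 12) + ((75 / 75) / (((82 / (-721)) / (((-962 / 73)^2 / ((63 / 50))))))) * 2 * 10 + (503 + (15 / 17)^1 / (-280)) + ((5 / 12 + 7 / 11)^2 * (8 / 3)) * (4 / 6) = -48371486219466145 / 2038622975928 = -23727.53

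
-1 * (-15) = 15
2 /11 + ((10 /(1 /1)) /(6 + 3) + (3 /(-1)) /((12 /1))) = 413 /396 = 1.04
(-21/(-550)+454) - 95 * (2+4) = -63779/550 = -115.96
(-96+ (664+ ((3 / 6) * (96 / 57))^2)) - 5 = 203499 / 361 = 563.71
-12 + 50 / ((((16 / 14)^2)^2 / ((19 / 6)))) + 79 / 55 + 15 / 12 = 56431597 / 675840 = 83.50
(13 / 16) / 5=13 / 80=0.16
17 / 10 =1.70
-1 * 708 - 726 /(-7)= -4230 /7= -604.29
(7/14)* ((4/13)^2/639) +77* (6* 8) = 399134744/107991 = 3696.00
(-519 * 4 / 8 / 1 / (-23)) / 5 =519 / 230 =2.26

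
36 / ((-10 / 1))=-18 / 5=-3.60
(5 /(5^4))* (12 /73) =12 /9125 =0.00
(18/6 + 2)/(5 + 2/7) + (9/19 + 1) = 1701/703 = 2.42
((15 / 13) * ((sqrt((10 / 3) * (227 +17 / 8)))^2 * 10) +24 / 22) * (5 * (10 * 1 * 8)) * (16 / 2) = 310238400 / 11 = 28203490.91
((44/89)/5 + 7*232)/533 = 3.05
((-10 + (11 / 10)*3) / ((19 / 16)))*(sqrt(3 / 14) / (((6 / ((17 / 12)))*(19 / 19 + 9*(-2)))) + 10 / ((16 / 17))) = -59.91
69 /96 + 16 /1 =535 /32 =16.72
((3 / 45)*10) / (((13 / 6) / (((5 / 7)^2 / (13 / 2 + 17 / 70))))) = 125 / 5369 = 0.02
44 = 44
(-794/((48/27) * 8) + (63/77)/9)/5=-39239/3520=-11.15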